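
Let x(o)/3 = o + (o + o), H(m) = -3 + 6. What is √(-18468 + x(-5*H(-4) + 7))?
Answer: 6*I*√515 ≈ 136.16*I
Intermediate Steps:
H(m) = 3
x(o) = 9*o (x(o) = 3*(o + (o + o)) = 3*(o + 2*o) = 3*(3*o) = 9*o)
√(-18468 + x(-5*H(-4) + 7)) = √(-18468 + 9*(-5*3 + 7)) = √(-18468 + 9*(-15 + 7)) = √(-18468 + 9*(-8)) = √(-18468 - 72) = √(-18540) = 6*I*√515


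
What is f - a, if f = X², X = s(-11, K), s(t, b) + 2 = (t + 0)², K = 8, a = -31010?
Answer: 45171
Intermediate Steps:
s(t, b) = -2 + t² (s(t, b) = -2 + (t + 0)² = -2 + t²)
X = 119 (X = -2 + (-11)² = -2 + 121 = 119)
f = 14161 (f = 119² = 14161)
f - a = 14161 - 1*(-31010) = 14161 + 31010 = 45171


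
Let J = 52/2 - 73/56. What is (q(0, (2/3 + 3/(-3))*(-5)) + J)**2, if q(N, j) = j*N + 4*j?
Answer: 27762361/28224 ≈ 983.64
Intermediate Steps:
q(N, j) = 4*j + N*j (q(N, j) = N*j + 4*j = 4*j + N*j)
J = 1383/56 (J = 52*(1/2) - 73*1/56 = 26 - 73/56 = 1383/56 ≈ 24.696)
(q(0, (2/3 + 3/(-3))*(-5)) + J)**2 = (((2/3 + 3/(-3))*(-5))*(4 + 0) + 1383/56)**2 = (((2*(1/3) + 3*(-1/3))*(-5))*4 + 1383/56)**2 = (((2/3 - 1)*(-5))*4 + 1383/56)**2 = (-1/3*(-5)*4 + 1383/56)**2 = ((5/3)*4 + 1383/56)**2 = (20/3 + 1383/56)**2 = (5269/168)**2 = 27762361/28224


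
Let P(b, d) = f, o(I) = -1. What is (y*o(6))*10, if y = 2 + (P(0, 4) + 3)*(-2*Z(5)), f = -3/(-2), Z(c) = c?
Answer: 430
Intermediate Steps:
f = 3/2 (f = -3*(-½) = 3/2 ≈ 1.5000)
P(b, d) = 3/2
y = -43 (y = 2 + (3/2 + 3)*(-2*5) = 2 + (9/2)*(-10) = 2 - 45 = -43)
(y*o(6))*10 = -43*(-1)*10 = 43*10 = 430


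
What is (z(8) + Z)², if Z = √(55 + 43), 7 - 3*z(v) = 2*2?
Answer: 99 + 14*√2 ≈ 118.80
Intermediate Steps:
z(v) = 1 (z(v) = 7/3 - 2*2/3 = 7/3 - ⅓*4 = 7/3 - 4/3 = 1)
Z = 7*√2 (Z = √98 = 7*√2 ≈ 9.8995)
(z(8) + Z)² = (1 + 7*√2)²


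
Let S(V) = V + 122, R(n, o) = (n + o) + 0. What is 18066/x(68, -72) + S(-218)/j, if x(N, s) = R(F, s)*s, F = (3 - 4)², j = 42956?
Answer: 32314681/9149628 ≈ 3.5318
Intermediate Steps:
F = 1 (F = (-1)² = 1)
R(n, o) = n + o
x(N, s) = s*(1 + s) (x(N, s) = (1 + s)*s = s*(1 + s))
S(V) = 122 + V
18066/x(68, -72) + S(-218)/j = 18066/((-72*(1 - 72))) + (122 - 218)/42956 = 18066/((-72*(-71))) - 96*1/42956 = 18066/5112 - 24/10739 = 18066*(1/5112) - 24/10739 = 3011/852 - 24/10739 = 32314681/9149628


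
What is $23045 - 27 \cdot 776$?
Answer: $2093$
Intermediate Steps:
$23045 - 27 \cdot 776 = 23045 - 20952 = 2093$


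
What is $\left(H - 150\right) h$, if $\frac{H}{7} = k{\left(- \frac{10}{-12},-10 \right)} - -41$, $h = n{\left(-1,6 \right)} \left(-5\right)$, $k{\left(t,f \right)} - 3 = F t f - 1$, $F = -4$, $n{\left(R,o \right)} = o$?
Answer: $-11530$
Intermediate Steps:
$k{\left(t,f \right)} = 2 - 4 f t$ ($k{\left(t,f \right)} = 3 + \left(- 4 t f - 1\right) = 3 - \left(1 + 4 f t\right) = 2 - 4 f t$)
$h = -30$ ($h = 6 \left(-5\right) = -30$)
$H = \frac{1603}{3}$ ($H = 7 \left(\left(2 - - 40 \left(- \frac{10}{-12}\right)\right) - -41\right) = 7 \left(\left(2 - - 40 \left(\left(-10\right) \left(- \frac{1}{12}\right)\right)\right) + 41\right) = 7 \left(\left(2 - \left(-40\right) \frac{5}{6}\right) + 41\right) = 7 \left(\left(2 + \frac{100}{3}\right) + 41\right) = 7 \left(\frac{106}{3} + 41\right) = 7 \cdot \frac{229}{3} = \frac{1603}{3} \approx 534.33$)
$\left(H - 150\right) h = \left(\frac{1603}{3} - 150\right) \left(-30\right) = \frac{1153}{3} \left(-30\right) = -11530$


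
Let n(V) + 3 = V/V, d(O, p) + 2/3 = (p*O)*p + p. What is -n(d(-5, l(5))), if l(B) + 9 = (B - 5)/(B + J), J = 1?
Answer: 2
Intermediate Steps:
l(B) = -9 + (-5 + B)/(1 + B) (l(B) = -9 + (B - 5)/(B + 1) = -9 + (-5 + B)/(1 + B))
d(O, p) = -⅔ + p + O*p² (d(O, p) = -⅔ + ((p*O)*p + p) = -⅔ + ((O*p)*p + p) = -⅔ + (O*p² + p) = -⅔ + (p + O*p²) = -⅔ + p + O*p²)
n(V) = -2 (n(V) = -3 + V/V = -3 + 1 = -2)
-n(d(-5, l(5))) = -1*(-2) = 2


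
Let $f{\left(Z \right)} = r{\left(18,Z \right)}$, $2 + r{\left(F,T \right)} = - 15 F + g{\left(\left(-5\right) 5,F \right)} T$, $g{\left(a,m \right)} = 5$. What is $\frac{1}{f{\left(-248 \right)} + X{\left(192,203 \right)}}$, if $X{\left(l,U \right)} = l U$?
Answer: $\frac{1}{37464} \approx 2.6692 \cdot 10^{-5}$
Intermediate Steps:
$X{\left(l,U \right)} = U l$
$r{\left(F,T \right)} = -2 - 15 F + 5 T$ ($r{\left(F,T \right)} = -2 - \left(- 5 T + 15 F\right) = -2 - 15 F + 5 T$)
$f{\left(Z \right)} = -272 + 5 Z$ ($f{\left(Z \right)} = -2 - 270 + 5 Z = -272 + 5 Z$)
$\frac{1}{f{\left(-248 \right)} + X{\left(192,203 \right)}} = \frac{1}{\left(-272 + 5 \left(-248\right)\right) + 203 \cdot 192} = \frac{1}{\left(-272 - 1240\right) + 38976} = \frac{1}{-1512 + 38976} = \frac{1}{37464}$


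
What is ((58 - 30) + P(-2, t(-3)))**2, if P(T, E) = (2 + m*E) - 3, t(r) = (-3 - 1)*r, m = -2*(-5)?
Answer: 21609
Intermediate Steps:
m = 10
t(r) = -4*r
P(T, E) = -1 + 10*E (P(T, E) = (2 + 10*E) - 3 = -1 + 10*E)
((58 - 30) + P(-2, t(-3)))**2 = ((58 - 30) + (-1 + 10*(-4*(-3))))**2 = (28 + (-1 + 10*12))**2 = (28 + (-1 + 120))**2 = (28 + 119)**2 = 147**2 = 21609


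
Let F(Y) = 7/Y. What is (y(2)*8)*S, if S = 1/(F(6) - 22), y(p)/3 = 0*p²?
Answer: 0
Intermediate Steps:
y(p) = 0 (y(p) = 3*(0*p²) = 3*0 = 0)
S = -6/125 (S = 1/(7/6 - 22) = 1/(-125/6) = -6/125 ≈ -0.048000)
(y(2)*8)*S = (0*8)*(-6/125) = 0*(-6/125) = 0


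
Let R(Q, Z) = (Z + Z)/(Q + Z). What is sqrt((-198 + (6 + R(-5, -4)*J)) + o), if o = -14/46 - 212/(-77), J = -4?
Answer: I*sqrt(5451008717)/5313 ≈ 13.896*I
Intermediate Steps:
R(Q, Z) = 2*Z/(Q + Z) (R(Q, Z) = (2*Z)/(Q + Z) = 2*Z/(Q + Z))
o = 4337/1771 (o = -14*1/46 - 212*(-1/77) = -7/23 + 212/77 = 4337/1771 ≈ 2.4489)
sqrt((-198 + (6 + R(-5, -4)*J)) + o) = sqrt((-198 + (6 + (2*(-4)/(-5 - 4))*(-4))) + 4337/1771) = sqrt((-198 + (6 + (2*(-4)/(-9))*(-4))) + 4337/1771) = sqrt((-198 + (6 + (2*(-4)*(-1/9))*(-4))) + 4337/1771) = sqrt((-198 + (6 + (8/9)*(-4))) + 4337/1771) = sqrt((-198 + (6 - 32/9)) + 4337/1771) = sqrt((-198 + 22/9) + 4337/1771) = sqrt(-1760/9 + 4337/1771) = sqrt(-3077927/15939) = I*sqrt(5451008717)/5313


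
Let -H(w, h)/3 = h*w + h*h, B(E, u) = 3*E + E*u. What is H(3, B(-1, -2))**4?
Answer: 1296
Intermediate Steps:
H(w, h) = -3*h**2 - 3*h*w (H(w, h) = -3*(h*w + h*h) = -3*(h*w + h**2) = -3*(h**2 + h*w) = -3*h**2 - 3*h*w)
H(3, B(-1, -2))**4 = (-3*(-(3 - 2))*(-(3 - 2) + 3))**4 = (-3*(-1*1)*(-1*1 + 3))**4 = (-3*(-1)*(-1 + 3))**4 = (-3*(-1)*2)**4 = 6**4 = 1296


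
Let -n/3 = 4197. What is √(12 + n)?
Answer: I*√12579 ≈ 112.16*I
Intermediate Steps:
n = -12591 (n = -3*4197 = -12591)
√(12 + n) = √(12 - 12591) = √(-12579) = I*√12579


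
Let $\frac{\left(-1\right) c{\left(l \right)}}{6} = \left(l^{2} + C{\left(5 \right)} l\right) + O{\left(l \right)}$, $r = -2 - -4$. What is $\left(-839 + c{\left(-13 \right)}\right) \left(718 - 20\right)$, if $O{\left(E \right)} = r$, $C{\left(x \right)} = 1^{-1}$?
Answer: $-1247326$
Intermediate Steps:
$r = 2$ ($r = -2 + 4 = 2$)
$C{\left(x \right)} = 1$
$O{\left(E \right)} = 2$
$c{\left(l \right)} = -12 - 6 l - 6 l^{2}$ ($c{\left(l \right)} = - 6 \left(\left(l^{2} + 1 l\right) + 2\right) = - 6 \left(\left(l^{2} + l\right) + 2\right) = - 6 \left(\left(l + l^{2}\right) + 2\right) = - 6 \left(2 + l + l^{2}\right) = -12 - 6 l - 6 l^{2}$)
$\left(-839 + c{\left(-13 \right)}\right) \left(718 - 20\right) = \left(-839 - \left(-66 + 1014\right)\right) \left(718 - 20\right) = \left(-839 - 948\right) 698 = \left(-1787\right) 698 = -1247326$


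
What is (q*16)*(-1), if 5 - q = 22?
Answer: 272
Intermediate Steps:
q = -17 (q = 5 - 1*22 = 5 - 22 = -17)
(q*16)*(-1) = -17*16*(-1) = -272*(-1) = 272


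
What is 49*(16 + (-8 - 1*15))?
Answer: -343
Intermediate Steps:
49*(16 + (-8 - 1*15)) = 49*(16 + (-8 - 15)) = 49*(16 - 23) = 49*(-7) = -343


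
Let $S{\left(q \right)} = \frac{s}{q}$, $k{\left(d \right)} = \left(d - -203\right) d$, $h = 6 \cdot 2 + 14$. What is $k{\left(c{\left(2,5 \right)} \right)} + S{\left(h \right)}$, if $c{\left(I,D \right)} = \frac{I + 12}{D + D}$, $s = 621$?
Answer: $\frac{201529}{650} \approx 310.04$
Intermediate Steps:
$c{\left(I,D \right)} = \frac{12 + I}{2 D}$
$h = 26$ ($h = 12 + 14 = 26$)
$k{\left(d \right)} = d \left(203 + d\right)$ ($k{\left(d \right)} = \left(d + 203\right) d = \left(203 + d\right) d = d \left(203 + d\right)$)
$S{\left(q \right)} = \frac{621}{q}$
$k{\left(c{\left(2,5 \right)} \right)} + S{\left(h \right)} = \frac{12 + 2}{2 \cdot 5} \left(203 + \frac{12 + 2}{2 \cdot 5}\right) + \frac{621}{26} = \frac{1}{2} \cdot \frac{1}{5} \cdot 14 \left(203 + \frac{1}{2} \cdot \frac{1}{5} \cdot 14\right) + 621 \cdot \frac{1}{26} = \frac{7 \left(203 + \frac{7}{5}\right)}{5} + \frac{621}{26} = \frac{7}{5} \cdot \frac{1022}{5} + \frac{621}{26} = \frac{7154}{25} + \frac{621}{26} = \frac{201529}{650}$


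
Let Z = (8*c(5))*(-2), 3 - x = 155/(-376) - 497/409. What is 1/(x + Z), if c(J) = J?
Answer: -153784/11591101 ≈ -0.013267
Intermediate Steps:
x = 711619/153784 (x = 3 - (155/(-376) - 497/409) = 3 - (155*(-1/376) - 497*1/409) = 3 - (-155/376 - 497/409) = 3 - 1*(-250267/153784) = 3 + 250267/153784 = 711619/153784 ≈ 4.6274)
Z = -80 (Z = (8*5)*(-2) = 40*(-2) = -80)
1/(x + Z) = 1/(711619/153784 - 80) = 1/(-11591101/153784) = -153784/11591101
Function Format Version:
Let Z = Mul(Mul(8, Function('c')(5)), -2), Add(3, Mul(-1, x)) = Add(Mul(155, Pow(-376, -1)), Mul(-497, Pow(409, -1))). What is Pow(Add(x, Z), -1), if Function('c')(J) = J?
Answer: Rational(-153784, 11591101) ≈ -0.013267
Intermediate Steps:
x = Rational(711619, 153784) (x = Add(3, Mul(-1, Add(Mul(155, Pow(-376, -1)), Mul(-497, Pow(409, -1))))) = Add(3, Mul(-1, Add(Mul(155, Rational(-1, 376)), Mul(-497, Rational(1, 409))))) = Add(3, Mul(-1, Add(Rational(-155, 376), Rational(-497, 409)))) = Add(3, Mul(-1, Rational(-250267, 153784))) = Add(3, Rational(250267, 153784)) = Rational(711619, 153784) ≈ 4.6274)
Z = -80 (Z = Mul(Mul(8, 5), -2) = Mul(40, -2) = -80)
Pow(Add(x, Z), -1) = Pow(Add(Rational(711619, 153784), -80), -1) = Pow(Rational(-11591101, 153784), -1) = Rational(-153784, 11591101)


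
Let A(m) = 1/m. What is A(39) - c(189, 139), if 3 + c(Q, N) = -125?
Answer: 4993/39 ≈ 128.03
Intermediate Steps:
c(Q, N) = -128 (c(Q, N) = -3 - 125 = -128)
A(39) - c(189, 139) = 1/39 - 1*(-128) = 1/39 + 128 = 4993/39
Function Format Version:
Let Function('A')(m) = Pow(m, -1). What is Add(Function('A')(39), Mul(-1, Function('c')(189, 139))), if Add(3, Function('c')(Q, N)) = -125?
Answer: Rational(4993, 39) ≈ 128.03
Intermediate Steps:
Function('c')(Q, N) = -128 (Function('c')(Q, N) = Add(-3, -125) = -128)
Add(Function('A')(39), Mul(-1, Function('c')(189, 139))) = Add(Pow(39, -1), Mul(-1, -128)) = Add(Rational(1, 39), 128) = Rational(4993, 39)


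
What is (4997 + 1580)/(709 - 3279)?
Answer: -6577/2570 ≈ -2.5591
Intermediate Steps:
(4997 + 1580)/(709 - 3279) = 6577/(-2570) = 6577*(-1/2570) = -6577/2570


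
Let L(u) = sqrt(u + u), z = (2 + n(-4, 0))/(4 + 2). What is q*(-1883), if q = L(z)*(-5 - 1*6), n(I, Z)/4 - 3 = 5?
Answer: 20713*sqrt(102)/3 ≈ 69730.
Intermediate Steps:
n(I, Z) = 32 (n(I, Z) = 12 + 4*5 = 12 + 20 = 32)
z = 17/3 (z = (2 + 32)/(4 + 2) = 34/6 = 34*(1/6) = 17/3 ≈ 5.6667)
L(u) = sqrt(2)*sqrt(u) (L(u) = sqrt(2*u) = sqrt(2)*sqrt(u))
q = -11*sqrt(102)/3 (q = (sqrt(2)*sqrt(17/3))*(-5 - 1*6) = (sqrt(2)*(sqrt(51)/3))*(-5 - 6) = (sqrt(102)/3)*(-11) = -11*sqrt(102)/3 ≈ -37.031)
q*(-1883) = -11*sqrt(102)/3*(-1883) = 20713*sqrt(102)/3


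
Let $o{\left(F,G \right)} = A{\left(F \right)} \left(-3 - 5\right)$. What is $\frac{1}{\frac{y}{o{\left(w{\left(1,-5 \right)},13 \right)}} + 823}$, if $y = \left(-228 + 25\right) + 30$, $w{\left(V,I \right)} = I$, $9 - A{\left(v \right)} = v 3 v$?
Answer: $\frac{528}{434371} \approx 0.0012156$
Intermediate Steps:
$A{\left(v \right)} = 9 - 3 v^{2}$ ($A{\left(v \right)} = 9 - v 3 v = 9 - 3 v v = 9 - 3 v^{2}$)
$y = -173$ ($y = -203 + 30 = -173$)
$o{\left(F,G \right)} = -72 + 24 F^{2}$ ($o{\left(F,G \right)} = \left(9 - 3 F^{2}\right) \left(-3 - 5\right) = \left(9 - 3 F^{2}\right) \left(-8\right) = -72 + 24 F^{2}$)
$\frac{1}{\frac{y}{o{\left(w{\left(1,-5 \right)},13 \right)}} + 823} = \frac{1}{- \frac{173}{-72 + 24 \left(-5\right)^{2}} + 823} = \frac{1}{- \frac{173}{-72 + 24 \cdot 25} + 823} = \frac{1}{- \frac{173}{-72 + 600} + 823} = \frac{1}{- \frac{173}{528} + 823} = \frac{1}{\frac{434371}{528}} = \frac{528}{434371}$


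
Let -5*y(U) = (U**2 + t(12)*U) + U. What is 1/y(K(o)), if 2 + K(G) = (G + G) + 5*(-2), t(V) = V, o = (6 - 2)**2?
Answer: -1/132 ≈ -0.0075758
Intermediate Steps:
o = 16 (o = 4**2 = 16)
K(G) = -12 + 2*G (K(G) = -2 + ((G + G) + 5*(-2)) = -2 + (2*G - 10) = -2 + (-10 + 2*G) = -12 + 2*G)
y(U) = -13*U/5 - U**2/5 (y(U) = -((U**2 + 12*U) + U)/5 = -(U**2 + 13*U)/5 = -13*U/5 - U**2/5)
1/y(K(o)) = 1/(-(-12 + 2*16)*(13 + (-12 + 2*16))/5) = 1/(-(-12 + 32)*(13 + (-12 + 32))/5) = 1/(-1/5*20*(13 + 20)) = 1/(-1/5*20*33) = 1/(-132) = -1/132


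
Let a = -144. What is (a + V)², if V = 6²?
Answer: 11664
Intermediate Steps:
V = 36
(a + V)² = (-144 + 36)² = (-108)² = 11664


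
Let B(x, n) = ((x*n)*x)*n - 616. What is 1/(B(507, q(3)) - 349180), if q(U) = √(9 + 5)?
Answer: 1/3248890 ≈ 3.0780e-7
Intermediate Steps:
q(U) = √14
B(x, n) = -616 + n²*x² (B(x, n) = ((n*x)*x)*n - 616 = (n*x²)*n - 616 = n²*x² - 616 = -616 + n²*x²)
1/(B(507, q(3)) - 349180) = 1/((-616 + (√14)²*507²) - 349180) = 1/((-616 + 14*257049) - 349180) = 1/((-616 + 3598686) - 349180) = 1/(3598070 - 349180) = 1/3248890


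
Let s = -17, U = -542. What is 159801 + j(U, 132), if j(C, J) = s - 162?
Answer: 159622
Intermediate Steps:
j(C, J) = -179 (j(C, J) = -17 - 162 = -179)
159801 + j(U, 132) = 159801 - 179 = 159622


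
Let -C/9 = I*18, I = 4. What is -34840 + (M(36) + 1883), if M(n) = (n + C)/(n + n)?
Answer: -65931/2 ≈ -32966.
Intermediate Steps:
C = -648 (C = -36*18 = -9*72 = -648)
M(n) = (-648 + n)/(2*n) (M(n) = (n - 648)/(n + n) = (-648 + n)/((2*n)) = (-648 + n)*(1/(2*n)) = (-648 + n)/(2*n))
-34840 + (M(36) + 1883) = -34840 + ((1/2)*(-648 + 36)/36 + 1883) = -34840 + ((1/2)*(1/36)*(-612) + 1883) = -34840 + (-17/2 + 1883) = -34840 + 3749/2 = -65931/2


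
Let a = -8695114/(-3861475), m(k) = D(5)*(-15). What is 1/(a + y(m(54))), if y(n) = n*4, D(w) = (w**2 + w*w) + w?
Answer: -3861475/12734172386 ≈ -0.00030324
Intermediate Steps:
D(w) = w + 2*w**2 (D(w) = (w**2 + w**2) + w = 2*w**2 + w = w + 2*w**2)
m(k) = -825 (m(k) = (5*(1 + 2*5))*(-15) = (5*(1 + 10))*(-15) = (5*11)*(-15) = 55*(-15) = -825)
a = 8695114/3861475 (a = -8695114*(-1/3861475) = 8695114/3861475 ≈ 2.2518)
y(n) = 4*n
1/(a + y(m(54))) = 1/(8695114/3861475 + 4*(-825)) = 1/(8695114/3861475 - 3300) = 1/(-12734172386/3861475) = -3861475/12734172386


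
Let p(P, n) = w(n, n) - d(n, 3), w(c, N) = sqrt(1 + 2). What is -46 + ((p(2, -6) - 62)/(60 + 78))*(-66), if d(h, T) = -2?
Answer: -398/23 - 11*sqrt(3)/23 ≈ -18.133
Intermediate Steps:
w(c, N) = sqrt(3)
p(P, n) = 2 + sqrt(3) (p(P, n) = sqrt(3) - 1*(-2) = sqrt(3) + 2 = 2 + sqrt(3))
-46 + ((p(2, -6) - 62)/(60 + 78))*(-66) = -46 + (((2 + sqrt(3)) - 62)/(60 + 78))*(-66) = -46 + ((-60 + sqrt(3))/138)*(-66) = -46 + ((-60 + sqrt(3))*(1/138))*(-66) = -46 + (-10/23 + sqrt(3)/138)*(-66) = -46 + (660/23 - 11*sqrt(3)/23) = -398/23 - 11*sqrt(3)/23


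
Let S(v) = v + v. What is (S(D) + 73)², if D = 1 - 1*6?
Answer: 3969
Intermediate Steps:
D = -5 (D = 1 - 6 = -5)
S(v) = 2*v
(S(D) + 73)² = (2*(-5) + 73)² = (-10 + 73)² = 63² = 3969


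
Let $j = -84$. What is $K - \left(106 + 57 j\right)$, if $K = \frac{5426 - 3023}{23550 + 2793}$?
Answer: $\frac{13704481}{2927} \approx 4682.1$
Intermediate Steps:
$K = \frac{267}{2927}$ ($K = \frac{2403}{26343} = 2403 \cdot \frac{1}{26343} = \frac{267}{2927} \approx 0.09122$)
$K - \left(106 + 57 j\right) = \frac{267}{2927} - -4682 = \frac{267}{2927} + \left(4788 - 106\right) = \frac{267}{2927} + 4682 = \frac{13704481}{2927}$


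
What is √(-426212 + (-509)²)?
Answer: I*√167131 ≈ 408.82*I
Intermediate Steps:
√(-426212 + (-509)²) = √(-426212 + 259081) = √(-167131) = I*√167131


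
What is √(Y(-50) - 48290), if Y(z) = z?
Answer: 2*I*√12085 ≈ 219.86*I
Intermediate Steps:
√(Y(-50) - 48290) = √(-50 - 48290) = √(-48340) = 2*I*√12085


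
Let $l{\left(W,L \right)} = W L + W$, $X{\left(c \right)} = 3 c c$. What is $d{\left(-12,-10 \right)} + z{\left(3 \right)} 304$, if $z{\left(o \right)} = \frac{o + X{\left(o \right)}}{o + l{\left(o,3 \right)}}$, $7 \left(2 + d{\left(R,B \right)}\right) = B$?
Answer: $\frac{4232}{7} \approx 604.57$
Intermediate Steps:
$X{\left(c \right)} = 3 c^{2}$
$d{\left(R,B \right)} = -2 + \frac{B}{7}$
$l{\left(W,L \right)} = W + L W$ ($l{\left(W,L \right)} = L W + W = W + L W$)
$z{\left(o \right)} = \frac{o + 3 o^{2}}{5 o}$ ($z{\left(o \right)} = \frac{o + 3 o^{2}}{o + o \left(1 + 3\right)} = \frac{o + 3 o^{2}}{o + o 4} = \frac{o + 3 o^{2}}{o + 4 o} = \frac{o + 3 o^{2}}{5 o}$)
$d{\left(-12,-10 \right)} + z{\left(3 \right)} 304 = \left(-2 + \frac{1}{7} \left(-10\right)\right) + \left(\frac{1}{5} + \frac{3}{5} \cdot 3\right) 304 = \left(-2 - \frac{10}{7}\right) + \left(\frac{1}{5} + \frac{9}{5}\right) 304 = - \frac{24}{7} + 2 \cdot 304 = - \frac{24}{7} + 608 = \frac{4232}{7}$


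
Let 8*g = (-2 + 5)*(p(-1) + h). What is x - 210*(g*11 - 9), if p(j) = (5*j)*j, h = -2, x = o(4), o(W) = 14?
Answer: -2779/4 ≈ -694.75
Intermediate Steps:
x = 14
p(j) = 5*j²
g = 9/8 (g = ((-2 + 5)*(5*(-1)² - 2))/8 = (3*(5*1 - 2))/8 = (3*(5 - 2))/8 = (3*3)/8 = (⅛)*9 = 9/8 ≈ 1.1250)
x - 210*(g*11 - 9) = 14 - 210*((9/8)*11 - 9) = 14 - 210*(99/8 - 9) = 14 - 210*27/8 = 14 - 2835/4 = -2779/4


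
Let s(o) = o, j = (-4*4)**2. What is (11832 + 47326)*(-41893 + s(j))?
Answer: -2463161646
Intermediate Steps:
j = 256 (j = (-16)**2 = 256)
(11832 + 47326)*(-41893 + s(j)) = (11832 + 47326)*(-41893 + 256) = 59158*(-41637) = -2463161646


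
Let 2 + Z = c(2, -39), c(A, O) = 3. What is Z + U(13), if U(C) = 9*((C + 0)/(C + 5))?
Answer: 15/2 ≈ 7.5000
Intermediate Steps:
Z = 1 (Z = -2 + 3 = 1)
U(C) = 9*C/(5 + C) (U(C) = 9*(C/(5 + C)) = 9*C/(5 + C))
Z + U(13) = 1 + 9*13/(5 + 13) = 1 + 9*13/18 = 1 + 9*13*(1/18) = 1 + 13/2 = 15/2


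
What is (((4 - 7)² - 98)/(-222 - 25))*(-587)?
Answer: -52243/247 ≈ -211.51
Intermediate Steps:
(((4 - 7)² - 98)/(-222 - 25))*(-587) = (((-3)² - 98)/(-247))*(-587) = ((9 - 98)*(-1/247))*(-587) = -89*(-1/247)*(-587) = (89/247)*(-587) = -52243/247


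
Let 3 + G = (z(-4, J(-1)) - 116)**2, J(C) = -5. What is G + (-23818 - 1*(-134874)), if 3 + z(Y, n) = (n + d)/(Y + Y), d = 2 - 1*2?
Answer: 8004201/64 ≈ 1.2507e+5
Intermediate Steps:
d = 0 (d = 2 - 2 = 0)
z(Y, n) = -3 + n/(2*Y) (z(Y, n) = -3 + (n + 0)/(Y + Y) = -3 + n/((2*Y)) = -3 + n*(1/(2*Y)) = -3 + n/(2*Y))
G = 896617/64 (G = -3 + ((-3 + (1/2)*(-5)/(-4)) - 116)**2 = -3 + ((-3 + (1/2)*(-5)*(-1/4)) - 116)**2 = -3 + ((-3 + 5/8) - 116)**2 = -3 + (-19/8 - 116)**2 = -3 + (-947/8)**2 = -3 + 896809/64 = 896617/64 ≈ 14010.)
G + (-23818 - 1*(-134874)) = 896617/64 + (-23818 - 1*(-134874)) = 896617/64 + (-23818 + 134874) = 896617/64 + 111056 = 8004201/64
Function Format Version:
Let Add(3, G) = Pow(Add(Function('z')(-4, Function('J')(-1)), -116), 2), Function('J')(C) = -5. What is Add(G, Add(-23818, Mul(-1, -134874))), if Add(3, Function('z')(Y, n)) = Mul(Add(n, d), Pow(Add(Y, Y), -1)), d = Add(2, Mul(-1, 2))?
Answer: Rational(8004201, 64) ≈ 1.2507e+5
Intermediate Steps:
d = 0 (d = Add(2, -2) = 0)
Function('z')(Y, n) = Add(-3, Mul(Rational(1, 2), n, Pow(Y, -1))) (Function('z')(Y, n) = Add(-3, Mul(Add(n, 0), Pow(Add(Y, Y), -1))) = Add(-3, Mul(n, Pow(Mul(2, Y), -1))) = Add(-3, Mul(n, Mul(Rational(1, 2), Pow(Y, -1)))) = Add(-3, Mul(Rational(1, 2), n, Pow(Y, -1))))
G = Rational(896617, 64) (G = Add(-3, Pow(Add(Add(-3, Mul(Rational(1, 2), -5, Pow(-4, -1))), -116), 2)) = Add(-3, Pow(Add(Add(-3, Mul(Rational(1, 2), -5, Rational(-1, 4))), -116), 2)) = Add(-3, Pow(Add(Add(-3, Rational(5, 8)), -116), 2)) = Add(-3, Pow(Add(Rational(-19, 8), -116), 2)) = Add(-3, Pow(Rational(-947, 8), 2)) = Add(-3, Rational(896809, 64)) = Rational(896617, 64) ≈ 14010.)
Add(G, Add(-23818, Mul(-1, -134874))) = Add(Rational(896617, 64), Add(-23818, Mul(-1, -134874))) = Add(Rational(896617, 64), Add(-23818, 134874)) = Add(Rational(896617, 64), 111056) = Rational(8004201, 64)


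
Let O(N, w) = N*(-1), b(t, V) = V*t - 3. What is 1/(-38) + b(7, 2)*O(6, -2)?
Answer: -2509/38 ≈ -66.026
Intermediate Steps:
b(t, V) = -3 + V*t
O(N, w) = -N
1/(-38) + b(7, 2)*O(6, -2) = 1/(-38) + (-3 + 2*7)*(-1*6) = -1/38 + (-3 + 14)*(-6) = -1/38 + 11*(-6) = -1/38 - 66 = -2509/38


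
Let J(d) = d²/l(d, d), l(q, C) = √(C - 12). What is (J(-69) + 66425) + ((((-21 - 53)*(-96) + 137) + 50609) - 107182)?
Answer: 17093 - 529*I ≈ 17093.0 - 529.0*I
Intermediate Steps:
l(q, C) = √(-12 + C)
J(d) = d²/√(-12 + d) (J(d) = d²/(√(-12 + d)) = d²/√(-12 + d))
(J(-69) + 66425) + ((((-21 - 53)*(-96) + 137) + 50609) - 107182) = ((-69)²/√(-12 - 69) + 66425) + ((((-21 - 53)*(-96) + 137) + 50609) - 107182) = (4761/√(-81) + 66425) + (((-74*(-96) + 137) + 50609) - 107182) = (4761*(-I/9) + 66425) + (((7104 + 137) + 50609) - 107182) = (-529*I + 66425) + ((7241 + 50609) - 107182) = (66425 - 529*I) + (57850 - 107182) = (66425 - 529*I) - 49332 = 17093 - 529*I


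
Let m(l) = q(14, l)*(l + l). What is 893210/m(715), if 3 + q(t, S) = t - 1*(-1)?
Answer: 89321/1716 ≈ 52.052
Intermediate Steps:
q(t, S) = -2 + t (q(t, S) = -3 + (t - 1*(-1)) = -3 + (t + 1) = -3 + (1 + t) = -2 + t)
m(l) = 24*l (m(l) = (-2 + 14)*(l + l) = 12*(2*l) = 24*l)
893210/m(715) = 893210/((24*715)) = 893210/17160 = 893210*(1/17160) = 89321/1716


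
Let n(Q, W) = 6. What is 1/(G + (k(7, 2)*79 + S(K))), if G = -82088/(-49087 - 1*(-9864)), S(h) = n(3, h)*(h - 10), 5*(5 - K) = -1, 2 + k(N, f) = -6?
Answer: -196115/129182352 ≈ -0.0015181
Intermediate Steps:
k(N, f) = -8 (k(N, f) = -2 - 6 = -8)
K = 26/5 (K = 5 - ⅕*(-1) = 5 + ⅕ = 26/5 ≈ 5.2000)
S(h) = -60 + 6*h (S(h) = 6*(h - 10) = 6*(-10 + h) = -60 + 6*h)
G = 82088/39223 (G = -82088/(-49087 + 9864) = -82088/(-39223) = -82088*(-1/39223) = 82088/39223 ≈ 2.0929)
1/(G + (k(7, 2)*79 + S(K))) = 1/(82088/39223 + (-8*79 + (-60 + 6*(26/5)))) = 1/(82088/39223 + (-632 + (-60 + 156/5))) = 1/(82088/39223 + (-632 - 144/5)) = 1/(82088/39223 - 3304/5) = 1/(-129182352/196115) = -196115/129182352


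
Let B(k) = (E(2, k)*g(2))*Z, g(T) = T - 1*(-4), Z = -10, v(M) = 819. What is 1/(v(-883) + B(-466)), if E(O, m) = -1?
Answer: 1/879 ≈ 0.0011377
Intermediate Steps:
g(T) = 4 + T (g(T) = T + 4 = 4 + T)
B(k) = 60 (B(k) = -(4 + 2)*(-10) = -1*6*(-10) = -6*(-10) = 60)
1/(v(-883) + B(-466)) = 1/(819 + 60) = 1/879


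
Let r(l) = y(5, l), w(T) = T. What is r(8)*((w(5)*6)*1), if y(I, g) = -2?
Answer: -60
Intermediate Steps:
r(l) = -2
r(8)*((w(5)*6)*1) = -2*5*6 = -60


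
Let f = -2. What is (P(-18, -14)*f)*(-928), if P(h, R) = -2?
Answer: -3712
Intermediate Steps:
(P(-18, -14)*f)*(-928) = -2*(-2)*(-928) = 4*(-928) = -3712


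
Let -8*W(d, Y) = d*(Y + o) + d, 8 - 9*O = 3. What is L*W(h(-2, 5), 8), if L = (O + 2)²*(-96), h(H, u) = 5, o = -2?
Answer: 74060/27 ≈ 2743.0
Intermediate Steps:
O = 5/9 (O = 8/9 - ⅑*3 = 8/9 - ⅓ = 5/9 ≈ 0.55556)
W(d, Y) = -d/8 - d*(-2 + Y)/8 (W(d, Y) = -(d*(Y - 2) + d)/8 = -(d*(-2 + Y) + d)/8 = -(d + d*(-2 + Y))/8 = -d/8 - d*(-2 + Y)/8)
L = -16928/27 (L = (5/9 + 2)²*(-96) = (23/9)²*(-96) = (529/81)*(-96) = -16928/27 ≈ -626.96)
L*W(h(-2, 5), 8) = -2116*5*(1 - 1*8)/27 = -2116*5*(1 - 8)/27 = -2116*5*(-7)/27 = -16928/27*(-35/8) = 74060/27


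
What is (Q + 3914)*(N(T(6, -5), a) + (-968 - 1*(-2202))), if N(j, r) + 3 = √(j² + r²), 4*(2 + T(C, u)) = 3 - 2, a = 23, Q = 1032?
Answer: 6088526 + 2473*√8513/2 ≈ 6.2026e+6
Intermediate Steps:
T(C, u) = -7/4 (T(C, u) = -2 + (3 - 2)/4 = -2 + (¼)*1 = -2 + ¼ = -7/4)
N(j, r) = -3 + √(j² + r²)
(Q + 3914)*(N(T(6, -5), a) + (-968 - 1*(-2202))) = (1032 + 3914)*((-3 + √((-7/4)² + 23²)) + (-968 - 1*(-2202))) = 4946*((-3 + √(49/16 + 529)) + (-968 + 2202)) = 4946*((-3 + √(8513/16)) + 1234) = 4946*((-3 + √8513/4) + 1234) = 4946*(1231 + √8513/4) = 6088526 + 2473*√8513/2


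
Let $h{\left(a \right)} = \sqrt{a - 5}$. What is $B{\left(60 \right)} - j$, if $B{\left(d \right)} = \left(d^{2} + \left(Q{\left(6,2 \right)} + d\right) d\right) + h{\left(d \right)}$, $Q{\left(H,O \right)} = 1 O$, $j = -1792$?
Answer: $9112 + \sqrt{55} \approx 9119.4$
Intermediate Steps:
$Q{\left(H,O \right)} = O$
$h{\left(a \right)} = \sqrt{-5 + a}$
$B{\left(d \right)} = d^{2} + \sqrt{-5 + d} + d \left(2 + d\right)$ ($B{\left(d \right)} = \left(d^{2} + \left(2 + d\right) d\right) + \sqrt{-5 + d} = \left(d^{2} + d \left(2 + d\right)\right) + \sqrt{-5 + d} = d^{2} + \sqrt{-5 + d} + d \left(2 + d\right)$)
$B{\left(60 \right)} - j = \left(\sqrt{-5 + 60} + 2 \cdot 60 + 2 \cdot 60^{2}\right) - -1792 = \left(\sqrt{55} + 120 + 2 \cdot 3600\right) + 1792 = \left(\sqrt{55} + 120 + 7200\right) + 1792 = \left(7320 + \sqrt{55}\right) + 1792 = 9112 + \sqrt{55}$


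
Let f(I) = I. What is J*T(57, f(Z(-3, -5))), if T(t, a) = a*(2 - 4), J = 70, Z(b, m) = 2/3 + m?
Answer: 1820/3 ≈ 606.67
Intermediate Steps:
Z(b, m) = 2/3 + m (Z(b, m) = 2*(1/3) + m = 2/3 + m)
T(t, a) = -2*a (T(t, a) = a*(-2) = -2*a)
J*T(57, f(Z(-3, -5))) = 70*(-2*(2/3 - 5)) = 70*(-2*(-13/3)) = 70*(26/3) = 1820/3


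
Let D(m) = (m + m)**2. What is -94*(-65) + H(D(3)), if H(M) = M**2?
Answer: 7406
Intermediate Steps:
D(m) = 4*m**2 (D(m) = (2*m)**2 = 4*m**2)
-94*(-65) + H(D(3)) = -94*(-65) + (4*3**2)**2 = 6110 + (4*9)**2 = 6110 + 36**2 = 6110 + 1296 = 7406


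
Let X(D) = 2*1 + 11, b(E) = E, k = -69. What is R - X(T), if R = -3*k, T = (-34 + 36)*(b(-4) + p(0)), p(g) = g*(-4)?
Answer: 194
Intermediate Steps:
p(g) = -4*g
T = -8 (T = (-34 + 36)*(-4 - 4*0) = 2*(-4 + 0) = 2*(-4) = -8)
R = 207 (R = -3*(-69) = 207)
X(D) = 13 (X(D) = 2 + 11 = 13)
R - X(T) = 207 - 1*13 = 207 - 13 = 194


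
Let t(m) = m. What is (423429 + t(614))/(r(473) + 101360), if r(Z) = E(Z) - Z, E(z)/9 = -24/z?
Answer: 200572339/47719335 ≈ 4.2032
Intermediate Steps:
E(z) = -216/z (E(z) = 9*(-24/z) = -216/z)
r(Z) = -Z - 216/Z (r(Z) = -216/Z - Z = -Z - 216/Z)
(423429 + t(614))/(r(473) + 101360) = (423429 + 614)/((-1*473 - 216/473) + 101360) = 424043/((-473 - 216*1/473) + 101360) = 424043/((-473 - 216/473) + 101360) = 424043/(-223945/473 + 101360) = 424043/(47719335/473) = 424043*(473/47719335) = 200572339/47719335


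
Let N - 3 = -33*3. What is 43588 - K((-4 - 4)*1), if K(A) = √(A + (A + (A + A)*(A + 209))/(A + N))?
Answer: 43588 - √23 ≈ 43583.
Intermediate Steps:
N = -96 (N = 3 - 33*3 = 3 - 99 = -96)
K(A) = √(A + (A + 2*A*(209 + A))/(-96 + A)) (K(A) = √(A + (A + (A + A)*(A + 209))/(A - 96)) = √(A + (A + (2*A)*(209 + A))/(-96 + A)) = √(A + (A + 2*A*(209 + A))/(-96 + A)))
43588 - K((-4 - 4)*1) = 43588 - √(((-4 - 4)*1)*(323 + 3*((-4 - 4)*1))/(-96 + (-4 - 4)*1)) = 43588 - √((-8*1)*(323 + 3*(-8*1))/(-96 - 8*1)) = 43588 - √(-8*(323 + 3*(-8))/(-96 - 8)) = 43588 - √(-8*(323 - 24)/(-104)) = 43588 - √(-8*(-1/104)*299) = 43588 - √23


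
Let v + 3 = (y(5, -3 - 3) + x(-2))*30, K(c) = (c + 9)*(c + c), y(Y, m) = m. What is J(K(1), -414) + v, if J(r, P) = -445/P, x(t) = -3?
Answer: -112577/414 ≈ -271.93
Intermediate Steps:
K(c) = 2*c*(9 + c) (K(c) = (9 + c)*(2*c) = 2*c*(9 + c))
v = -273 (v = -3 + ((-3 - 3) - 3)*30 = -3 + (-6 - 3)*30 = -3 - 9*30 = -3 - 270 = -273)
J(K(1), -414) + v = -445/(-414) - 273 = -445*(-1/414) - 273 = 445/414 - 273 = -112577/414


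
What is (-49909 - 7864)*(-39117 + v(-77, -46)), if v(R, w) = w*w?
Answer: 2137658773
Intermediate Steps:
v(R, w) = w**2
(-49909 - 7864)*(-39117 + v(-77, -46)) = (-49909 - 7864)*(-39117 + (-46)**2) = -57773*(-39117 + 2116) = -57773*(-37001) = 2137658773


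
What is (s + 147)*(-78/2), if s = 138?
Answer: -11115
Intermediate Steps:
(s + 147)*(-78/2) = (138 + 147)*(-78/2) = 285*(-78*½) = 285*(-39) = -11115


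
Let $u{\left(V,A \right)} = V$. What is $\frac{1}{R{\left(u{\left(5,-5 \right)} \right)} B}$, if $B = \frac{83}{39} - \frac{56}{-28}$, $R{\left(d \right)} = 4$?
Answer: $\frac{39}{644} \approx 0.060559$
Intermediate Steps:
$B = \frac{161}{39}$ ($B = 83 \cdot \frac{1}{39} - -2 = \frac{83}{39} + 2 = \frac{161}{39} \approx 4.1282$)
$\frac{1}{R{\left(u{\left(5,-5 \right)} \right)} B} = \frac{1}{4 \cdot \frac{161}{39}} = \frac{1}{\frac{644}{39}} = \frac{39}{644}$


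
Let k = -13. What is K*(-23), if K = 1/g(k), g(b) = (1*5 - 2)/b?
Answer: 299/3 ≈ 99.667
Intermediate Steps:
g(b) = 3/b (g(b) = (5 - 2)/b = 3/b)
K = -13/3 (K = 1/(3/(-13)) = 1/(3*(-1/13)) = 1/(-3/13) = -13/3 ≈ -4.3333)
K*(-23) = -13/3*(-23) = 299/3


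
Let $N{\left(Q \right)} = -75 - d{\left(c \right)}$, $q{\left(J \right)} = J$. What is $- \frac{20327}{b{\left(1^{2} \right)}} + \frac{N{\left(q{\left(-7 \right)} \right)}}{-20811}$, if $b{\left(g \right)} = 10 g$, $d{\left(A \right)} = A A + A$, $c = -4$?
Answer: $- \frac{141008109}{69370} \approx -2032.7$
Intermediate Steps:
$d{\left(A \right)} = A + A^{2}$ ($d{\left(A \right)} = A^{2} + A = A + A^{2}$)
$N{\left(Q \right)} = -87$ ($N{\left(Q \right)} = -75 - - 4 \left(1 - 4\right) = -75 - \left(-4\right) \left(-3\right) = -75 - 12 = -87$)
$- \frac{20327}{b{\left(1^{2} \right)}} + \frac{N{\left(q{\left(-7 \right)} \right)}}{-20811} = - \frac{20327}{10 \cdot 1^{2}} - \frac{87}{-20811} = - \frac{20327}{10 \cdot 1} - - \frac{29}{6937} = - \frac{20327}{10} + \frac{29}{6937} = - \frac{141008109}{69370}$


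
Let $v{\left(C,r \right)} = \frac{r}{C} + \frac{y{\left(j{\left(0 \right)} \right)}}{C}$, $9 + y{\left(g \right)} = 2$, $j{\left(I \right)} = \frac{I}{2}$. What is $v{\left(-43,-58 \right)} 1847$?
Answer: $\frac{120055}{43} \approx 2792.0$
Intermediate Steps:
$j{\left(I \right)} = \frac{I}{2}$ ($j{\left(I \right)} = I \frac{1}{2} = \frac{I}{2}$)
$y{\left(g \right)} = -7$ ($y{\left(g \right)} = -9 + 2 = -7$)
$v{\left(C,r \right)} = - \frac{7}{C} + \frac{r}{C}$ ($v{\left(C,r \right)} = \frac{r}{C} - \frac{7}{C} = - \frac{7}{C} + \frac{r}{C}$)
$v{\left(-43,-58 \right)} 1847 = \frac{-7 - 58}{-43} \cdot 1847 = \left(- \frac{1}{43}\right) \left(-65\right) 1847 = \frac{65}{43} \cdot 1847 = \frac{120055}{43}$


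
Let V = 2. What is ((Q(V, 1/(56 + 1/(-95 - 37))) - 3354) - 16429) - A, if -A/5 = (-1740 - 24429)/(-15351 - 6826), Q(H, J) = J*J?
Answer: -23959171864317178/1211460339937 ≈ -19777.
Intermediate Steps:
Q(H, J) = J**2
A = -130845/22177 (A = -5*(-1740 - 24429)/(-15351 - 6826) = -(-130845)/(-22177) = -(-130845)*(-1)/22177 = -5*26169/22177 = -130845/22177 ≈ -5.9000)
((Q(V, 1/(56 + 1/(-95 - 37))) - 3354) - 16429) - A = (((1/(56 + 1/(-95 - 37)))**2 - 3354) - 16429) - 1*(-130845/22177) = (((1/(56 + 1/(-132)))**2 - 3354) - 16429) + 130845/22177 = (((1/(56 - 1/132))**2 - 3354) - 16429) + 130845/22177 = (((1/(7391/132))**2 - 3354) - 16429) + 130845/22177 = (((132/7391)**2 - 3354) - 16429) + 130845/22177 = ((17424/54626881 - 3354) - 16429) + 130845/22177 = (-183218541450/54626881 - 16429) + 130845/22177 = -1080683569399/54626881 + 130845/22177 = -23959171864317178/1211460339937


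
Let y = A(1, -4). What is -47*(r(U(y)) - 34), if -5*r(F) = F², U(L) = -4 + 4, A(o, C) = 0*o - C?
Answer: 1598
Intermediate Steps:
A(o, C) = -C (A(o, C) = 0 - C = -C)
y = 4 (y = -1*(-4) = 4)
U(L) = 0
r(F) = -F²/5
-47*(r(U(y)) - 34) = -47*(-⅕*0² - 34) = -47*(-⅕*0 - 34) = -47*(0 - 34) = -47*(-34) = 1598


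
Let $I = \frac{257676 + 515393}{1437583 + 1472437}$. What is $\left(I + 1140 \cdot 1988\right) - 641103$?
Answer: $\frac{4729414747409}{2910020} \approx 1.6252 \cdot 10^{6}$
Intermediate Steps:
$I = \frac{773069}{2910020} \approx 0.26566$
$\left(I + 1140 \cdot 1988\right) - 641103 = \left(\frac{773069}{2910020} + 1140 \cdot 1988\right) - 641103 = \left(\frac{773069}{2910020} + 2266320\right) - 641103 = \frac{6595037299469}{2910020} - 641103 = \frac{4729414747409}{2910020}$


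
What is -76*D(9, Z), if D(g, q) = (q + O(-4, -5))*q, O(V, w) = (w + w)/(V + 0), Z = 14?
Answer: -17556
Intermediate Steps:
O(V, w) = 2*w/V (O(V, w) = (2*w)/V = 2*w/V)
D(g, q) = q*(5/2 + q) (D(g, q) = (q + 2*(-5)/(-4))*q = (q + 2*(-5)*(-¼))*q = (q + 5/2)*q = (5/2 + q)*q = q*(5/2 + q))
-76*D(9, Z) = -38*14*(5 + 2*14) = -38*14*(5 + 28) = -38*14*33 = -76*231 = -17556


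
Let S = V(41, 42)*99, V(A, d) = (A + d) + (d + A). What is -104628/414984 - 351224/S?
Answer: -6144658207/284160294 ≈ -21.624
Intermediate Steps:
V(A, d) = 2*A + 2*d (V(A, d) = (A + d) + (A + d) = 2*A + 2*d)
S = 16434 (S = (2*41 + 2*42)*99 = (82 + 84)*99 = 166*99 = 16434)
-104628/414984 - 351224/S = -104628/414984 - 351224/16434 = -104628*1/414984 - 351224*1/16434 = -8719/34582 - 175612/8217 = -6144658207/284160294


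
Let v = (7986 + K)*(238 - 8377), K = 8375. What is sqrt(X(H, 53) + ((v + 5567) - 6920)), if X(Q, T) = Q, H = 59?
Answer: I*sqrt(133163473) ≈ 11540.0*I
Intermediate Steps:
v = -133162179 (v = (7986 + 8375)*(238 - 8377) = 16361*(-8139) = -133162179)
sqrt(X(H, 53) + ((v + 5567) - 6920)) = sqrt(59 + ((-133162179 + 5567) - 6920)) = sqrt(59 + (-133156612 - 6920)) = sqrt(59 - 133163532) = sqrt(-133163473) = I*sqrt(133163473)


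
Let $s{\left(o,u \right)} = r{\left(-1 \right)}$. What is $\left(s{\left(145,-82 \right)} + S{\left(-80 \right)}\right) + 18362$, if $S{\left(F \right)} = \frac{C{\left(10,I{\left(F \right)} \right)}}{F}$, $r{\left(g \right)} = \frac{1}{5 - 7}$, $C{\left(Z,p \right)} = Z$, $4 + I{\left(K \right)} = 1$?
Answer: $\frac{146891}{8} \approx 18361.0$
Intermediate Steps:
$I{\left(K \right)} = -3$ ($I{\left(K \right)} = -4 + 1 = -3$)
$r{\left(g \right)} = - \frac{1}{2}$ ($r{\left(g \right)} = \frac{1}{-2} = - \frac{1}{2}$)
$s{\left(o,u \right)} = - \frac{1}{2}$
$S{\left(F \right)} = \frac{10}{F}$
$\left(s{\left(145,-82 \right)} + S{\left(-80 \right)}\right) + 18362 = \left(- \frac{1}{2} + \frac{10}{-80}\right) + 18362 = \left(- \frac{1}{2} + 10 \left(- \frac{1}{80}\right)\right) + 18362 = \left(- \frac{1}{2} - \frac{1}{8}\right) + 18362 = - \frac{5}{8} + 18362 = \frac{146891}{8}$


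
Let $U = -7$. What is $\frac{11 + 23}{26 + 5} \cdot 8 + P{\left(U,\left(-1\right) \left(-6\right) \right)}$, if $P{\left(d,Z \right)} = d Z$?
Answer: $- \frac{1030}{31} \approx -33.226$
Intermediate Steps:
$P{\left(d,Z \right)} = Z d$
$\frac{11 + 23}{26 + 5} \cdot 8 + P{\left(U,\left(-1\right) \left(-6\right) \right)} = \frac{11 + 23}{26 + 5} \cdot 8 + \left(-1\right) \left(-6\right) \left(-7\right) = \frac{34}{31} \cdot 8 + 6 \left(-7\right) = 34 \cdot \frac{1}{31} \cdot 8 - 42 = \frac{34}{31} \cdot 8 - 42 = \frac{272}{31} - 42 = - \frac{1030}{31}$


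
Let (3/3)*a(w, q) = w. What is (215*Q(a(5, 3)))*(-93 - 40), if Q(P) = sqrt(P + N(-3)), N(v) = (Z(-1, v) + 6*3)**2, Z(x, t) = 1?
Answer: -28595*sqrt(366) ≈ -5.4706e+5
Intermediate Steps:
a(w, q) = w
N(v) = 361 (N(v) = (1 + 6*3)**2 = (1 + 18)**2 = 19**2 = 361)
Q(P) = sqrt(361 + P) (Q(P) = sqrt(P + 361) = sqrt(361 + P))
(215*Q(a(5, 3)))*(-93 - 40) = (215*sqrt(361 + 5))*(-93 - 40) = (215*sqrt(366))*(-133) = -28595*sqrt(366)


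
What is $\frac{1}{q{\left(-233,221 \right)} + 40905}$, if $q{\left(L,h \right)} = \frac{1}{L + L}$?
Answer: $\frac{466}{19061729} \approx 2.4447 \cdot 10^{-5}$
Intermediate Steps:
$q{\left(L,h \right)} = \frac{1}{2 L}$
$\frac{1}{q{\left(-233,221 \right)} + 40905} = \frac{1}{\frac{1}{2 \left(-233\right)} + 40905} = \frac{1}{\frac{1}{2} \left(- \frac{1}{233}\right) + 40905} = \frac{1}{- \frac{1}{466} + 40905} = \frac{1}{\frac{19061729}{466}} = \frac{466}{19061729}$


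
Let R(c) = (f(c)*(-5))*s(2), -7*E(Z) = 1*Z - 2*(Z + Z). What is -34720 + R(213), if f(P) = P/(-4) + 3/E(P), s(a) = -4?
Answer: -7622065/213 ≈ -35784.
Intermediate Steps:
E(Z) = 3*Z/7 (E(Z) = -(1*Z - 2*(Z + Z))/7 = -(Z - 4*Z)/7 = -(-3)*Z/7 = 3*Z/7)
f(P) = 7/P - P/4 (f(P) = P/(-4) + 3/((3*P/7)) = P*(-1/4) + 3*(7/(3*P)) = -P/4 + 7/P = 7/P - P/4)
R(c) = -5*c + 140/c (R(c) = ((7/c - c/4)*(-5))*(-4) = (-35/c + 5*c/4)*(-4) = -5*c + 140/c)
-34720 + R(213) = -34720 + (-5*213 + 140/213) = -34720 + (-1065 + 140*(1/213)) = -34720 + (-1065 + 140/213) = -34720 - 226705/213 = -7622065/213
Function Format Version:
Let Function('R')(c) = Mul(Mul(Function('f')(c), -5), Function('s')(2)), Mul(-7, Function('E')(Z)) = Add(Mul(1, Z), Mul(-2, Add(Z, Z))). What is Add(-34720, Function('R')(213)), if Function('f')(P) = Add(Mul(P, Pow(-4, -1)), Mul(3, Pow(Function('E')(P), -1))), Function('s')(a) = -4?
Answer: Rational(-7622065, 213) ≈ -35784.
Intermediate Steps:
Function('E')(Z) = Mul(Rational(3, 7), Z) (Function('E')(Z) = Mul(Rational(-1, 7), Add(Mul(1, Z), Mul(-2, Add(Z, Z)))) = Mul(Rational(-1, 7), Add(Z, Mul(-2, Mul(2, Z)))) = Mul(Rational(-1, 7), Add(Z, Mul(-4, Z))) = Mul(Rational(-1, 7), Mul(-3, Z)) = Mul(Rational(3, 7), Z))
Function('f')(P) = Add(Mul(7, Pow(P, -1)), Mul(Rational(-1, 4), P)) (Function('f')(P) = Add(Mul(P, Pow(-4, -1)), Mul(3, Pow(Mul(Rational(3, 7), P), -1))) = Add(Mul(P, Rational(-1, 4)), Mul(3, Mul(Rational(7, 3), Pow(P, -1)))) = Add(Mul(Rational(-1, 4), P), Mul(7, Pow(P, -1))) = Add(Mul(7, Pow(P, -1)), Mul(Rational(-1, 4), P)))
Function('R')(c) = Add(Mul(-5, c), Mul(140, Pow(c, -1))) (Function('R')(c) = Mul(Mul(Add(Mul(7, Pow(c, -1)), Mul(Rational(-1, 4), c)), -5), -4) = Mul(Add(Mul(-35, Pow(c, -1)), Mul(Rational(5, 4), c)), -4) = Add(Mul(-5, c), Mul(140, Pow(c, -1))))
Add(-34720, Function('R')(213)) = Add(-34720, Add(Mul(-5, 213), Mul(140, Pow(213, -1)))) = Add(-34720, Add(-1065, Mul(140, Rational(1, 213)))) = Add(-34720, Add(-1065, Rational(140, 213))) = Add(-34720, Rational(-226705, 213)) = Rational(-7622065, 213)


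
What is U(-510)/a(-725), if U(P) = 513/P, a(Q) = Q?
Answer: 171/123250 ≈ 0.0013874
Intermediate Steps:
U(-510)/a(-725) = (513/(-510))/(-725) = (513*(-1/510))*(-1/725) = -171/170*(-1/725) = 171/123250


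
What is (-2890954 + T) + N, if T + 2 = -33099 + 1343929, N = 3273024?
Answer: 1692898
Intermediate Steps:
T = 1310828 (T = -2 + (-33099 + 1343929) = -2 + 1310830 = 1310828)
(-2890954 + T) + N = (-2890954 + 1310828) + 3273024 = -1580126 + 3273024 = 1692898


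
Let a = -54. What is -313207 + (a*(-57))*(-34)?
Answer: -417859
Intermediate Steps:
-313207 + (a*(-57))*(-34) = -313207 - 54*(-57)*(-34) = -313207 + 3078*(-34) = -313207 - 104652 = -417859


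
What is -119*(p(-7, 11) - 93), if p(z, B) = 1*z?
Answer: 11900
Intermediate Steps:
p(z, B) = z
-119*(p(-7, 11) - 93) = -119*(-7 - 93) = -119*(-100) = 11900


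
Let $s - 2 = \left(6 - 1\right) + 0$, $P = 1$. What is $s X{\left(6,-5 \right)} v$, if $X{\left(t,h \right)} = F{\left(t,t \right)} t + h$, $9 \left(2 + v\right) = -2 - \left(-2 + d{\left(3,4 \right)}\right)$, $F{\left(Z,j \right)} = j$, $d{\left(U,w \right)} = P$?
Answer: $- \frac{4123}{9} \approx -458.11$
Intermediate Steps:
$d{\left(U,w \right)} = 1$
$s = 7$ ($s = 2 + \left(\left(6 - 1\right) + 0\right) = 2 + \left(5 + 0\right) = 2 + 5 = 7$)
$v = - \frac{19}{9}$ ($v = -2 + \frac{-2 + \left(2 - 1\right)}{9} = -2 + \frac{-2 + 1}{9} = -2 + \frac{1}{9} \left(-1\right) = -2 - \frac{1}{9} = - \frac{19}{9} \approx -2.1111$)
$X{\left(t,h \right)} = h + t^{2}$ ($X{\left(t,h \right)} = t t + h = t^{2} + h = h + t^{2}$)
$s X{\left(6,-5 \right)} v = 7 \left(-5 + 6^{2}\right) \left(- \frac{19}{9}\right) = 7 \left(-5 + 36\right) \left(- \frac{19}{9}\right) = 7 \cdot 31 \left(- \frac{19}{9}\right) = 217 \left(- \frac{19}{9}\right) = - \frac{4123}{9}$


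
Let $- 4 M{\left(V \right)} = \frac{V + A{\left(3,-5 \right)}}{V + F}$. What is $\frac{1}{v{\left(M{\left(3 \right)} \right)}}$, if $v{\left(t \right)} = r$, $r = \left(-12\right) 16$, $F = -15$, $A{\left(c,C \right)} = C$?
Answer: $- \frac{1}{192} \approx -0.0052083$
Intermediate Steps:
$M{\left(V \right)} = - \frac{-5 + V}{4 \left(-15 + V\right)}$ ($M{\left(V \right)} = - \frac{\left(V - 5\right) \frac{1}{V - 15}}{4} = - \frac{\left(-5 + V\right) \frac{1}{-15 + V}}{4} = - \frac{\frac{1}{-15 + V} \left(-5 + V\right)}{4} = - \frac{-5 + V}{4 \left(-15 + V\right)}$)
$r = -192$
$v{\left(t \right)} = -192$
$\frac{1}{v{\left(M{\left(3 \right)} \right)}} = \frac{1}{-192} = - \frac{1}{192}$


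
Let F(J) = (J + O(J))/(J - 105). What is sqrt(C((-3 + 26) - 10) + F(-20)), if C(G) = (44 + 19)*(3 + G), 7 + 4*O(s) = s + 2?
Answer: sqrt(100821)/10 ≈ 31.752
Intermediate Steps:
O(s) = -5/4 + s/4 (O(s) = -7/4 + (s + 2)/4 = -7/4 + (2 + s)/4 = -7/4 + (1/2 + s/4) = -5/4 + s/4)
F(J) = (-5/4 + 5*J/4)/(-105 + J) (F(J) = (J + (-5/4 + J/4))/(J - 105) = (-5/4 + 5*J/4)/(-105 + J))
C(G) = 189 + 63*G (C(G) = 63*(3 + G) = 189 + 63*G)
sqrt(C((-3 + 26) - 10) + F(-20)) = sqrt((189 + 63*((-3 + 26) - 10)) + 5*(-1 - 20)/(4*(-105 - 20))) = sqrt((189 + 63*(23 - 10)) + (5/4)*(-21)/(-125)) = sqrt((189 + 63*13) + (5/4)*(-1/125)*(-21)) = sqrt((189 + 819) + 21/100) = sqrt(1008 + 21/100) = sqrt(100821/100) = sqrt(100821)/10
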